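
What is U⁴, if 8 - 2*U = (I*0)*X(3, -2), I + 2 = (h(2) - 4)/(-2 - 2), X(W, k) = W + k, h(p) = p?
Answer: 256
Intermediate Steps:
I = -3/2 (I = -2 + (2 - 4)/(-2 - 2) = -2 - 2/(-4) = -2 - 2*(-¼) = -2 + ½ = -3/2 ≈ -1.5000)
U = 4 (U = 4 - (-3/2*0)*(3 - 2)/2 = 4 - 0 = 4 - ½*0 = 4 + 0 = 4)
U⁴ = 4⁴ = 256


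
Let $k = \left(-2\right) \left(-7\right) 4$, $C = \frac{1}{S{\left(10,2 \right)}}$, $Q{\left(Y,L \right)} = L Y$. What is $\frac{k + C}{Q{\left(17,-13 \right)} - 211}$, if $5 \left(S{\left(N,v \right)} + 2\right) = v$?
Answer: $- \frac{443}{3456} \approx -0.12818$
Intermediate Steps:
$S{\left(N,v \right)} = -2 + \frac{v}{5}$
$C = - \frac{5}{8}$ ($C = \frac{1}{-2 + \frac{1}{5} \cdot 2} = \frac{1}{-2 + \frac{2}{5}} = \frac{1}{- \frac{8}{5}} = - \frac{5}{8} \approx -0.625$)
$k = 56$ ($k = 14 \cdot 4 = 56$)
$\frac{k + C}{Q{\left(17,-13 \right)} - 211} = \frac{56 - \frac{5}{8}}{\left(-13\right) 17 - 211} = \frac{443}{8 \left(-221 - 211\right)} = \frac{443}{8 \left(-432\right)} = \frac{443}{8} \left(- \frac{1}{432}\right) = - \frac{443}{3456}$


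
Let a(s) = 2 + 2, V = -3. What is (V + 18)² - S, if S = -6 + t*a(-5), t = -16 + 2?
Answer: 287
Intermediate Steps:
a(s) = 4
t = -14
S = -62 (S = -6 - 14*4 = -6 - 56 = -62)
(V + 18)² - S = (-3 + 18)² - 1*(-62) = 15² + 62 = 225 + 62 = 287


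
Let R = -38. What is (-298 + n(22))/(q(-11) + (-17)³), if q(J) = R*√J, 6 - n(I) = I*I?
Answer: 3812488/24153453 - 29488*I*√11/24153453 ≈ 0.15784 - 0.0040491*I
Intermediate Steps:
n(I) = 6 - I² (n(I) = 6 - I*I = 6 - I²)
q(J) = -38*√J
(-298 + n(22))/(q(-11) + (-17)³) = (-298 + (6 - 1*22²))/(-38*I*√11 + (-17)³) = (-298 + (6 - 1*484))/(-38*I*√11 - 4913) = (-298 + (6 - 484))/(-38*I*√11 - 4913) = (-298 - 478)/(-4913 - 38*I*√11) = -776/(-4913 - 38*I*√11)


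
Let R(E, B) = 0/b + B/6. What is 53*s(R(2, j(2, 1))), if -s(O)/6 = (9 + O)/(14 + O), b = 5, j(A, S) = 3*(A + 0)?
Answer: -212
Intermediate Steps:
j(A, S) = 3*A
R(E, B) = B/6 (R(E, B) = 0/5 + B/6 = 0*(1/5) + B*(1/6) = 0 + B/6 = B/6)
s(O) = -6*(9 + O)/(14 + O)
53*s(R(2, j(2, 1))) = 53*(6*(-9 - 3*2/6)/(14 + (3*2)/6)) = 53*(6*(-9 - 6/6)/(14 + (1/6)*6)) = 53*(6*(-9 - 1*1)/(14 + 1)) = 53*(6*(-9 - 1)/15) = 53*(6*(1/15)*(-10)) = 53*(-4) = -212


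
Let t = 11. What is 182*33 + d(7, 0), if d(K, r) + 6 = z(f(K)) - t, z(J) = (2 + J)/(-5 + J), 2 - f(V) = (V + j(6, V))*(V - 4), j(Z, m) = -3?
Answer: 89843/15 ≈ 5989.5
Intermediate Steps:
f(V) = 2 - (-4 + V)*(-3 + V) (f(V) = 2 - (V - 3)*(V - 4) = 2 - (-3 + V)*(-4 + V) = 2 - (-4 + V)*(-3 + V))
z(J) = (2 + J)/(-5 + J)
d(K, r) = -17 + (-8 - K² + 7*K)/(-15 - K² + 7*K) (d(K, r) = -6 + ((2 + (-10 - K² + 7*K))/(-5 + (-10 - K² + 7*K)) - 1*11) = -6 + ((-8 - K² + 7*K)/(-15 - K² + 7*K) - 11) = -6 + (-11 + (-8 - K² + 7*K)/(-15 - K² + 7*K)) = -17 + (-8 - K² + 7*K)/(-15 - K² + 7*K))
182*33 + d(7, 0) = 182*33 + (-247 - 16*7² + 112*7)/(15 + 7² - 7*7) = 6006 + (-247 - 16*49 + 784)/(15 + 49 - 49) = 6006 + (-247 - 784 + 784)/15 = 6006 + (1/15)*(-247) = 6006 - 247/15 = 89843/15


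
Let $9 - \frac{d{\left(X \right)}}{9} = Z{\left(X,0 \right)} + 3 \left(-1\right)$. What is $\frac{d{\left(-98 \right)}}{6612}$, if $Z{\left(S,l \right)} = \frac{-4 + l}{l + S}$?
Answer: $\frac{879}{53998} \approx 0.016278$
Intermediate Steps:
$Z{\left(S,l \right)} = \frac{-4 + l}{S + l}$
$d{\left(X \right)} = 108 + \frac{36}{X}$ ($d{\left(X \right)} = 81 - 9 \left(\frac{-4 + 0}{X + 0} + 3 \left(-1\right)\right) = 81 - 9 \left(\frac{1}{X} \left(-4\right) - 3\right) = 81 - 9 \left(- \frac{4}{X} - 3\right) = 81 - 9 \left(-3 - \frac{4}{X}\right) = 81 + \left(27 + \frac{36}{X}\right) = 108 + \frac{36}{X}$)
$\frac{d{\left(-98 \right)}}{6612} = \frac{108 + \frac{36}{-98}}{6612} = \left(108 + 36 \left(- \frac{1}{98}\right)\right) \frac{1}{6612} = \left(108 - \frac{18}{49}\right) \frac{1}{6612} = \frac{5274}{49} \cdot \frac{1}{6612} = \frac{879}{53998}$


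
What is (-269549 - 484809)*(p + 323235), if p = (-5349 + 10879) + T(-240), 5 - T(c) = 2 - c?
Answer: -247827725024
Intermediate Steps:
T(c) = 3 + c (T(c) = 5 - (2 - c) = 5 + (-2 + c) = 3 + c)
p = 5293 (p = (-5349 + 10879) + (3 - 240) = 5530 - 237 = 5293)
(-269549 - 484809)*(p + 323235) = (-269549 - 484809)*(5293 + 323235) = -754358*328528 = -247827725024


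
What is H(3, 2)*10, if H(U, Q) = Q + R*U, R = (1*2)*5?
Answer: 320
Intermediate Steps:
R = 10 (R = 2*5 = 10)
H(U, Q) = Q + 10*U
H(3, 2)*10 = (2 + 10*3)*10 = (2 + 30)*10 = 32*10 = 320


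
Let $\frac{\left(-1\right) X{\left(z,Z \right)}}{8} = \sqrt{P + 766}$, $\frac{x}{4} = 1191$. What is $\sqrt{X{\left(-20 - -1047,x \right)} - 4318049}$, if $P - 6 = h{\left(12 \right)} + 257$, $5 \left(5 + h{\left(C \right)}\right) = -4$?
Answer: $\frac{\sqrt{-107951225 - 80 \sqrt{6395}}}{5} \approx 2078.1 i$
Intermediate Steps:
$x = 4764$ ($x = 4 \cdot 1191 = 4764$)
$h{\left(C \right)} = - \frac{29}{5}$ ($h{\left(C \right)} = -5 + \frac{1}{5} \left(-4\right) = -5 - \frac{4}{5} = - \frac{29}{5}$)
$P = \frac{1286}{5}$ ($P = 6 + \left(- \frac{29}{5} + 257\right) = 6 + \frac{1256}{5} = \frac{1286}{5} \approx 257.2$)
$X{\left(z,Z \right)} = - \frac{16 \sqrt{6395}}{5}$ ($X{\left(z,Z \right)} = - 8 \sqrt{\frac{1286}{5} + 766} = - 8 \sqrt{\frac{5116}{5}} = - 8 \frac{2 \sqrt{6395}}{5} = - \frac{16 \sqrt{6395}}{5}$)
$\sqrt{X{\left(-20 - -1047,x \right)} - 4318049} = \sqrt{- \frac{16 \sqrt{6395}}{5} - 4318049} = \sqrt{-4318049 - \frac{16 \sqrt{6395}}{5}}$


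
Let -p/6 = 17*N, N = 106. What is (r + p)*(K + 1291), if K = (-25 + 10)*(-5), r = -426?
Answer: -15351108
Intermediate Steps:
K = 75 (K = -15*(-5) = 75)
p = -10812 (p = -102*106 = -6*1802 = -10812)
(r + p)*(K + 1291) = (-426 - 10812)*(75 + 1291) = -11238*1366 = -15351108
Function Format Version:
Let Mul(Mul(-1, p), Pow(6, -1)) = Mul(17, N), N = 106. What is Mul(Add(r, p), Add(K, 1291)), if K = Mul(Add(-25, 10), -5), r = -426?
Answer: -15351108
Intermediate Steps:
K = 75 (K = Mul(-15, -5) = 75)
p = -10812 (p = Mul(-6, Mul(17, 106)) = Mul(-6, 1802) = -10812)
Mul(Add(r, p), Add(K, 1291)) = Mul(Add(-426, -10812), Add(75, 1291)) = Mul(-11238, 1366) = -15351108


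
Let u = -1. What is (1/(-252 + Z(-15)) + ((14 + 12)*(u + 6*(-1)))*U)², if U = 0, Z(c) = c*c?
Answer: 1/729 ≈ 0.0013717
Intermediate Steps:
Z(c) = c²
(1/(-252 + Z(-15)) + ((14 + 12)*(u + 6*(-1)))*U)² = (1/(-252 + (-15)²) + ((14 + 12)*(-1 + 6*(-1)))*0)² = (1/(-252 + 225) + (26*(-1 - 6))*0)² = (1/(-27) + (26*(-7))*0)² = (-1/27 - 182*0)² = (-1/27 + 0)² = (-1/27)² = 1/729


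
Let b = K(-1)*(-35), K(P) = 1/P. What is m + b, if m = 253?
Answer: 288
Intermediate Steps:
K(P) = 1/P
b = 35 (b = -35/(-1) = -1*(-35) = 35)
m + b = 253 + 35 = 288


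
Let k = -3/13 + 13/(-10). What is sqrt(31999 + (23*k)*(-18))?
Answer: 2*sqrt(34468330)/65 ≈ 180.65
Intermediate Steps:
k = -199/130 (k = -3*1/13 + 13*(-1/10) = -3/13 - 13/10 = -199/130 ≈ -1.5308)
sqrt(31999 + (23*k)*(-18)) = sqrt(31999 + (23*(-199/130))*(-18)) = sqrt(31999 - 4577/130*(-18)) = sqrt(31999 + 41193/65) = sqrt(2121128/65) = 2*sqrt(34468330)/65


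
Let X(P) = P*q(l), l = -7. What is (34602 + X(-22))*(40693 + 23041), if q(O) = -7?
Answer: 2215138904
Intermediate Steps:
X(P) = -7*P (X(P) = P*(-7) = -7*P)
(34602 + X(-22))*(40693 + 23041) = (34602 - 7*(-22))*(40693 + 23041) = (34602 + 154)*63734 = 34756*63734 = 2215138904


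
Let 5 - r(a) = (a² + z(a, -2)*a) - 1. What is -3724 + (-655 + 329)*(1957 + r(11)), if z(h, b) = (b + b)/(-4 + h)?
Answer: -4243856/7 ≈ -6.0627e+5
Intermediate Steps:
z(h, b) = 2*b/(-4 + h) (z(h, b) = (2*b)/(-4 + h) = 2*b/(-4 + h))
r(a) = 6 - a² + 4*a/(-4 + a) (r(a) = 5 - ((a² + (2*(-2)/(-4 + a))*a) - 1) = 5 - ((a² + (-4/(-4 + a))*a) - 1) = 5 - ((a² - 4*a/(-4 + a)) - 1) = 5 - (-1 + a² - 4*a/(-4 + a)) = 5 + (1 - a² + 4*a/(-4 + a)) = 6 - a² + 4*a/(-4 + a))
-3724 + (-655 + 329)*(1957 + r(11)) = -3724 + (-655 + 329)*(1957 + (4*11 + (-4 + 11)*(6 - 1*11²))/(-4 + 11)) = -3724 - 326*(1957 + (44 + 7*(6 - 1*121))/7) = -3724 - 326*(1957 + (44 + 7*(6 - 121))/7) = -3724 - 326*(1957 + (44 + 7*(-115))/7) = -3724 - 326*(1957 + (44 - 805)/7) = -3724 - 326*(1957 + (⅐)*(-761)) = -3724 - 326*(1957 - 761/7) = -3724 - 326*12938/7 = -3724 - 4217788/7 = -4243856/7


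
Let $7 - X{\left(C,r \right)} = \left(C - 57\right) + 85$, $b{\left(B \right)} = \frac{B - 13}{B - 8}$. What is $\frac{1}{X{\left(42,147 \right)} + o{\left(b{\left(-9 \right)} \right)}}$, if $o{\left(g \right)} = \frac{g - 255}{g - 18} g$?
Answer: $- \frac{2414}{104639} \approx -0.02307$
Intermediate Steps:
$b{\left(B \right)} = \frac{-13 + B}{-8 + B}$
$X{\left(C,r \right)} = -21 - C$ ($X{\left(C,r \right)} = 7 - \left(\left(C - 57\right) + 85\right) = 7 - \left(\left(-57 + C\right) + 85\right) = 7 - \left(28 + C\right) = -21 - C$)
$o{\left(g \right)} = \frac{g \left(-255 + g\right)}{-18 + g}$ ($o{\left(g \right)} = \frac{-255 + g}{-18 + g} g = \frac{g \left(-255 + g\right)}{-18 + g}$)
$\frac{1}{X{\left(42,147 \right)} + o{\left(b{\left(-9 \right)} \right)}} = \frac{1}{\left(-21 - 42\right) + \frac{\frac{-13 - 9}{-8 - 9} \left(-255 + \frac{-13 - 9}{-8 - 9}\right)}{-18 + \frac{-13 - 9}{-8 - 9}}} = \frac{1}{\left(-21 - 42\right) + \frac{\frac{1}{-17} \left(-22\right) \left(-255 + \frac{1}{-17} \left(-22\right)\right)}{-18 + \frac{1}{-17} \left(-22\right)}} = \frac{1}{-63 + \frac{\left(- \frac{1}{17}\right) \left(-22\right) \left(-255 - - \frac{22}{17}\right)}{-18 - - \frac{22}{17}}} = \frac{1}{-63 + \frac{22 \left(-255 + \frac{22}{17}\right)}{17 \left(-18 + \frac{22}{17}\right)}} = \frac{1}{-63 + \frac{22}{17} \frac{1}{- \frac{284}{17}} \left(- \frac{4313}{17}\right)} = \frac{1}{-63 + \frac{22}{17} \left(- \frac{17}{284}\right) \left(- \frac{4313}{17}\right)} = \frac{1}{-63 + \frac{47443}{2414}} = \frac{1}{- \frac{104639}{2414}} = - \frac{2414}{104639}$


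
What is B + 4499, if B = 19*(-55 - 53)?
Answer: 2447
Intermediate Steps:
B = -2052 (B = 19*(-108) = -2052)
B + 4499 = -2052 + 4499 = 2447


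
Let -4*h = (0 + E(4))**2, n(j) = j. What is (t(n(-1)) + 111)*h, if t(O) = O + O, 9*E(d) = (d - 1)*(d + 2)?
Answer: -109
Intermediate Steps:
E(d) = (-1 + d)*(2 + d)/9 (E(d) = ((d - 1)*(d + 2))/9 = ((-1 + d)*(2 + d))/9 = (-1 + d)*(2 + d)/9)
t(O) = 2*O
h = -1 (h = -(0 + (-2/9 + (1/9)*4 + (1/9)*4**2))**2/4 = -(0 + (-2/9 + 4/9 + (1/9)*16))**2/4 = -(0 + (-2/9 + 4/9 + 16/9))**2/4 = -(0 + 2)**2/4 = -1/4*2**2 = -1/4*4 = -1)
(t(n(-1)) + 111)*h = (2*(-1) + 111)*(-1) = (-2 + 111)*(-1) = 109*(-1) = -109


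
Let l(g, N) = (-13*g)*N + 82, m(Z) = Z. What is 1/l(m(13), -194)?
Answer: 1/32868 ≈ 3.0425e-5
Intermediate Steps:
l(g, N) = 82 - 13*N*g (l(g, N) = -13*N*g + 82 = 82 - 13*N*g)
1/l(m(13), -194) = 1/(82 - 13*(-194)*13) = 1/(82 + 32786) = 1/32868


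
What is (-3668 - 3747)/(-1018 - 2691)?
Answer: 7415/3709 ≈ 1.9992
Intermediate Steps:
(-3668 - 3747)/(-1018 - 2691) = -7415/(-3709) = -7415*(-1/3709) = 7415/3709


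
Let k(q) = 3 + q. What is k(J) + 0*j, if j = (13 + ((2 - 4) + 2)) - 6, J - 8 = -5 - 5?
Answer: 1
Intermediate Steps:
J = -2 (J = 8 + (-5 - 5) = 8 - 10 = -2)
j = 7 (j = (13 + (-2 + 2)) - 6 = (13 + 0) - 6 = 13 - 6 = 7)
k(J) + 0*j = (3 - 2) + 0*7 = 1 + 0 = 1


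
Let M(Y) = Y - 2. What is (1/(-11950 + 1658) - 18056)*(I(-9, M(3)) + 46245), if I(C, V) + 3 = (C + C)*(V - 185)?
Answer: -4604368210281/5146 ≈ -8.9475e+8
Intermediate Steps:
M(Y) = -2 + Y
I(C, V) = -3 + 2*C*(-185 + V) (I(C, V) = -3 + (C + C)*(V - 185) = -3 + (2*C)*(-185 + V) = -3 + 2*C*(-185 + V))
(1/(-11950 + 1658) - 18056)*(I(-9, M(3)) + 46245) = (1/(-11950 + 1658) - 18056)*((-3 - 370*(-9) + 2*(-9)*(-2 + 3)) + 46245) = (1/(-10292) - 18056)*((-3 + 3330 + 2*(-9)*1) + 46245) = (-1/10292 - 18056)*((-3 + 3330 - 18) + 46245) = -185832353*(3309 + 46245)/10292 = -185832353/10292*49554 = -4604368210281/5146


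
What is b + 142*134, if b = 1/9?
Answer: 171253/9 ≈ 19028.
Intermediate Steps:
b = ⅑ ≈ 0.11111
b + 142*134 = ⅑ + 142*134 = ⅑ + 19028 = 171253/9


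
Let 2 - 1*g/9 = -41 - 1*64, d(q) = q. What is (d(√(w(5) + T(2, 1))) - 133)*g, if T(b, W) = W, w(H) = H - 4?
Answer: -128079 + 963*√2 ≈ -1.2672e+5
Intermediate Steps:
w(H) = -4 + H
g = 963 (g = 18 - 9*(-41 - 1*64) = 18 - 9*(-41 - 64) = 18 - 9*(-105) = 18 + 945 = 963)
(d(√(w(5) + T(2, 1))) - 133)*g = (√((-4 + 5) + 1) - 133)*963 = (√(1 + 1) - 133)*963 = (√2 - 133)*963 = (-133 + √2)*963 = -128079 + 963*√2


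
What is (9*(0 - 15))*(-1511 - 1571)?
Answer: 416070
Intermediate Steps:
(9*(0 - 15))*(-1511 - 1571) = (9*(-15))*(-3082) = -135*(-3082) = 416070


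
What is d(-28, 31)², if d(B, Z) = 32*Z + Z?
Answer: 1046529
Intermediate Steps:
d(B, Z) = 33*Z
d(-28, 31)² = (33*31)² = 1023² = 1046529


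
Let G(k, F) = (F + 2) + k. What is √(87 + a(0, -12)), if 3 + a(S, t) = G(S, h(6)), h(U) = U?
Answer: 2*√23 ≈ 9.5917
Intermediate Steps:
G(k, F) = 2 + F + k (G(k, F) = (2 + F) + k = 2 + F + k)
a(S, t) = 5 + S (a(S, t) = -3 + (2 + 6 + S) = -3 + (8 + S) = 5 + S)
√(87 + a(0, -12)) = √(87 + (5 + 0)) = √(87 + 5) = √92 = 2*√23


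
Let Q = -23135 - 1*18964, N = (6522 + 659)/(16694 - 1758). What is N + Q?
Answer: -628783483/14936 ≈ -42099.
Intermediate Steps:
N = 7181/14936 ≈ 0.48078
Q = -42099 (Q = -23135 - 18964 = -42099)
N + Q = 7181/14936 - 42099 = -628783483/14936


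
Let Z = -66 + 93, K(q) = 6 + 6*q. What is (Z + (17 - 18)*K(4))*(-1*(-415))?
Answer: -1245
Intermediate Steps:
Z = 27
(Z + (17 - 18)*K(4))*(-1*(-415)) = (27 + (17 - 18)*(6 + 6*4))*(-1*(-415)) = (27 - (6 + 24))*415 = (27 - 1*30)*415 = (27 - 30)*415 = -3*415 = -1245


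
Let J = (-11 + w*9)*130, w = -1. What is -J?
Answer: 2600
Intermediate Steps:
J = -2600 (J = (-11 - 1*9)*130 = (-11 - 9)*130 = -20*130 = -2600)
-J = -1*(-2600) = 2600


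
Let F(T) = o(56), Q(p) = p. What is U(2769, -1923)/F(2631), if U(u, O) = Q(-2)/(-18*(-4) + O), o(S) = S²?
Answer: 1/2902368 ≈ 3.4455e-7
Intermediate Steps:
F(T) = 3136 (F(T) = 56² = 3136)
U(u, O) = -2/(72 + O) (U(u, O) = -2/(-18*(-4) + O) = -2/(72 + O))
U(2769, -1923)/F(2631) = -2/(72 - 1923)/3136 = -2/(-1851)*(1/3136) = -2*(-1/1851)*(1/3136) = (2/1851)*(1/3136) = 1/2902368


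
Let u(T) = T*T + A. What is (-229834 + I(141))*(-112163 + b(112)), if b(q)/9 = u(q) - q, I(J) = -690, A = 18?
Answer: 26049212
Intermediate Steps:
u(T) = 18 + T² (u(T) = T*T + 18 = T² + 18 = 18 + T²)
b(q) = 162 - 9*q + 9*q² (b(q) = 9*((18 + q²) - q) = 9*(18 + q² - q) = 162 - 9*q + 9*q²)
(-229834 + I(141))*(-112163 + b(112)) = (-229834 - 690)*(-112163 + (162 - 9*112 + 9*112²)) = -230524*(-112163 + (162 - 1008 + 9*12544)) = -230524*(-112163 + (162 - 1008 + 112896)) = -230524*(-112163 + 112050) = -230524*(-113) = 26049212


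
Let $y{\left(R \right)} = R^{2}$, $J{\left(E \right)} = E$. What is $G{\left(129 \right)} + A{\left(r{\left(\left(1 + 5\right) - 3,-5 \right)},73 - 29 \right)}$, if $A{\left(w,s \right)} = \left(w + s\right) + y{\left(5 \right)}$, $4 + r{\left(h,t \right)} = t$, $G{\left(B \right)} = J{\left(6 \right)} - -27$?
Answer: $93$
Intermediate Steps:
$G{\left(B \right)} = 33$ ($G{\left(B \right)} = 6 - -27 = 6 + 27 = 33$)
$r{\left(h,t \right)} = -4 + t$
$A{\left(w,s \right)} = 25 + s + w$ ($A{\left(w,s \right)} = \left(w + s\right) + 5^{2} = \left(s + w\right) + 25 = 25 + s + w$)
$G{\left(129 \right)} + A{\left(r{\left(\left(1 + 5\right) - 3,-5 \right)},73 - 29 \right)} = 33 + \left(25 + \left(73 - 29\right) - 9\right) = 33 + \left(25 + 44 - 9\right) = 33 + 60 = 93$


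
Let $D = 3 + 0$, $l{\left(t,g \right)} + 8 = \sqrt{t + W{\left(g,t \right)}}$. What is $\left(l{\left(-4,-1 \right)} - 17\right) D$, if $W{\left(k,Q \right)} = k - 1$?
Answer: $-75 + 3 i \sqrt{6} \approx -75.0 + 7.3485 i$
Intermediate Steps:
$W{\left(k,Q \right)} = -1 + k$
$l{\left(t,g \right)} = -8 + \sqrt{-1 + g + t}$ ($l{\left(t,g \right)} = -8 + \sqrt{t + \left(-1 + g\right)} = -8 + \sqrt{-1 + g + t}$)
$D = 3$
$\left(l{\left(-4,-1 \right)} - 17\right) D = \left(\left(-8 + \sqrt{-1 - 1 - 4}\right) - 17\right) 3 = \left(\left(-8 + \sqrt{-6}\right) - 17\right) 3 = \left(\left(-8 + i \sqrt{6}\right) - 17\right) 3 = \left(-25 + i \sqrt{6}\right) 3 = -75 + 3 i \sqrt{6}$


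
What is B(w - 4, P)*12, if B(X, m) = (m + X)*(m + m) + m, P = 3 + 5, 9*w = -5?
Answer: 2272/3 ≈ 757.33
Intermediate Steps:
w = -5/9 (w = (1/9)*(-5) = -5/9 ≈ -0.55556)
P = 8
B(X, m) = m + 2*m*(X + m) (B(X, m) = (X + m)*(2*m) + m = 2*m*(X + m) + m = m + 2*m*(X + m))
B(w - 4, P)*12 = (8*(1 + 2*(-5/9 - 4) + 2*8))*12 = (8*(1 + 2*(-41/9) + 16))*12 = (8*(1 - 82/9 + 16))*12 = (8*(71/9))*12 = (568/9)*12 = 2272/3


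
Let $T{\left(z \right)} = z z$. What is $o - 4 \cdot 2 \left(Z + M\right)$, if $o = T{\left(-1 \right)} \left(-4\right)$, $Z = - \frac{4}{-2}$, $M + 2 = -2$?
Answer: $12$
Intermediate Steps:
$M = -4$ ($M = -2 - 2 = -4$)
$Z = 2$ ($Z = \left(-4\right) \left(- \frac{1}{2}\right) = 2$)
$T{\left(z \right)} = z^{2}$
$o = -4$ ($o = \left(-1\right)^{2} \left(-4\right) = 1 \left(-4\right) = -4$)
$o - 4 \cdot 2 \left(Z + M\right) = -4 - 4 \cdot 2 \left(2 - 4\right) = -4 - 4 \cdot 2 \left(-2\right) = -4 - -16 = -4 + 16 = 12$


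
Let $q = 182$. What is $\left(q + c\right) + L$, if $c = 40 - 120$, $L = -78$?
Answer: $24$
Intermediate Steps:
$c = -80$
$\left(q + c\right) + L = \left(182 - 80\right) - 78 = 102 - 78 = 24$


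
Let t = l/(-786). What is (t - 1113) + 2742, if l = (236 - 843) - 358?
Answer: 1281359/786 ≈ 1630.2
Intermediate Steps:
l = -965 (l = -607 - 358 = -965)
t = 965/786 (t = -965/(-786) = -965*(-1/786) = 965/786 ≈ 1.2277)
(t - 1113) + 2742 = (965/786 - 1113) + 2742 = -873853/786 + 2742 = 1281359/786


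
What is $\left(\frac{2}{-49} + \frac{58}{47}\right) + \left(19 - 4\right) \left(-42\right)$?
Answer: $- \frac{1448142}{2303} \approx -628.81$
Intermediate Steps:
$\left(\frac{2}{-49} + \frac{58}{47}\right) + \left(19 - 4\right) \left(-42\right) = \left(2 \left(- \frac{1}{49}\right) + 58 \cdot \frac{1}{47}\right) + \left(19 - 4\right) \left(-42\right) = \left(- \frac{2}{49} + \frac{58}{47}\right) + 15 \left(-42\right) = \frac{2748}{2303} - 630 = - \frac{1448142}{2303}$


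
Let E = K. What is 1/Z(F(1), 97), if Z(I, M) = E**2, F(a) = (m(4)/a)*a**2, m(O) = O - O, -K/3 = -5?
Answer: 1/225 ≈ 0.0044444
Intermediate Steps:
K = 15 (K = -3*(-5) = 15)
m(O) = 0
E = 15
F(a) = 0 (F(a) = (0/a)*a**2 = 0*a**2 = 0)
Z(I, M) = 225 (Z(I, M) = 15**2 = 225)
1/Z(F(1), 97) = 1/225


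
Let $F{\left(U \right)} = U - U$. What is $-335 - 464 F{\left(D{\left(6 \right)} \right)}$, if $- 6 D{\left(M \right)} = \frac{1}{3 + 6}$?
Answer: $-335$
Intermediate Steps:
$D{\left(M \right)} = - \frac{1}{54}$ ($D{\left(M \right)} = - \frac{1}{6 \left(3 + 6\right)} = - \frac{1}{6 \cdot 9} = \left(- \frac{1}{6}\right) \frac{1}{9} = - \frac{1}{54}$)
$F{\left(U \right)} = 0$
$-335 - 464 F{\left(D{\left(6 \right)} \right)} = -335 - 0 = -335 + 0 = -335$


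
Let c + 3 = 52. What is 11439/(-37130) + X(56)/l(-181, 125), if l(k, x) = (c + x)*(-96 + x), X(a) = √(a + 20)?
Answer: -11439/37130 + √19/2523 ≈ -0.30635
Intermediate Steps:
c = 49 (c = -3 + 52 = 49)
X(a) = √(20 + a)
l(k, x) = (-96 + x)*(49 + x) (l(k, x) = (49 + x)*(-96 + x) = (-96 + x)*(49 + x))
11439/(-37130) + X(56)/l(-181, 125) = 11439/(-37130) + √(20 + 56)/(-4704 + 125² - 47*125) = 11439*(-1/37130) + √76/(-4704 + 15625 - 5875) = -11439/37130 + (2*√19)/5046 = -11439/37130 + (2*√19)*(1/5046) = -11439/37130 + √19/2523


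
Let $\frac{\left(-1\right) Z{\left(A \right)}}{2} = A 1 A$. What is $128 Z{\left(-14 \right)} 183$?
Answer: $-9182208$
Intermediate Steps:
$Z{\left(A \right)} = - 2 A^{2}$ ($Z{\left(A \right)} = - 2 A 1 A = - 2 A A = - 2 A^{2}$)
$128 Z{\left(-14 \right)} 183 = 128 \left(- 2 \left(-14\right)^{2}\right) 183 = 128 \left(\left(-2\right) 196\right) 183 = 128 \left(-392\right) 183 = \left(-50176\right) 183 = -9182208$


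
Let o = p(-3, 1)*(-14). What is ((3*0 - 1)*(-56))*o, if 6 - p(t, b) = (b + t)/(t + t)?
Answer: -13328/3 ≈ -4442.7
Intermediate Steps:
p(t, b) = 6 - (b + t)/(2*t) (p(t, b) = 6 - (b + t)/(t + t) = 6 - (b + t)/(2*t))
o = -238/3 (o = ((½)*(-1*1 + 11*(-3))/(-3))*(-14) = ((½)*(-⅓)*(-1 - 33))*(-14) = ((½)*(-⅓)*(-34))*(-14) = (17/3)*(-14) = -238/3 ≈ -79.333)
((3*0 - 1)*(-56))*o = ((3*0 - 1)*(-56))*(-238/3) = ((0 - 1)*(-56))*(-238/3) = -1*(-56)*(-238/3) = 56*(-238/3) = -13328/3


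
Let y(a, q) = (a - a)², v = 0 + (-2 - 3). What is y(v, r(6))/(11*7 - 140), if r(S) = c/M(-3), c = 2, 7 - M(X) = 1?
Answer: 0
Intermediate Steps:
M(X) = 6 (M(X) = 7 - 1*1 = 7 - 1 = 6)
r(S) = ⅓ (r(S) = 2/6 = 2*(⅙) = ⅓)
v = -5 (v = 0 - 5 = -5)
y(a, q) = 0 (y(a, q) = 0² = 0)
y(v, r(6))/(11*7 - 140) = 0/(11*7 - 140) = 0/(77 - 140) = 0/(-63) = -1/63*0 = 0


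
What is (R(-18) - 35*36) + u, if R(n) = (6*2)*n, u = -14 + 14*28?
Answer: -1098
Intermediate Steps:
u = 378 (u = -14 + 392 = 378)
R(n) = 12*n
(R(-18) - 35*36) + u = (12*(-18) - 35*36) + 378 = (-216 - 1260) + 378 = -1476 + 378 = -1098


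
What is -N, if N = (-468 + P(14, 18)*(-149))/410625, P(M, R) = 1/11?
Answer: 5297/4516875 ≈ 0.0011727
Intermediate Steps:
P(M, R) = 1/11
N = -5297/4516875 (N = (-468 + (1/11)*(-149))/410625 = (-468 - 149/11)*(1/410625) = -5297/11*1/410625 = -5297/4516875 ≈ -0.0011727)
-N = -1*(-5297/4516875) = 5297/4516875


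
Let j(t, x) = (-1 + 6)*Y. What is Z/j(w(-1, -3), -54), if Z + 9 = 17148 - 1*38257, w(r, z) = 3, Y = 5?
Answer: -21118/25 ≈ -844.72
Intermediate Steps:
Z = -21118 (Z = -9 + (17148 - 1*38257) = -9 + (17148 - 38257) = -9 - 21109 = -21118)
j(t, x) = 25 (j(t, x) = (-1 + 6)*5 = 5*5 = 25)
Z/j(w(-1, -3), -54) = -21118/25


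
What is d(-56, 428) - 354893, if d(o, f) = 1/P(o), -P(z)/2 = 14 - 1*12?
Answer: -1419573/4 ≈ -3.5489e+5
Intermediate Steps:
P(z) = -4 (P(z) = -2*(14 - 1*12) = -2*(14 - 12) = -2*2 = -4)
d(o, f) = -1/4 (d(o, f) = 1/(-4) = -1/4)
d(-56, 428) - 354893 = -1/4 - 354893 = -1419573/4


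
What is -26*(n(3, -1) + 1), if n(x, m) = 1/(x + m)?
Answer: -39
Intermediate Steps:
n(x, m) = 1/(m + x)
-26*(n(3, -1) + 1) = -26*(1/(-1 + 3) + 1) = -26*(1/2 + 1) = -26*3/2 = -39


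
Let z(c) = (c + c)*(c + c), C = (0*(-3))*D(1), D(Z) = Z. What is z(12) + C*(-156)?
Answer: 576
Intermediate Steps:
C = 0 (C = (0*(-3))*1 = 0*1 = 0)
z(c) = 4*c² (z(c) = (2*c)*(2*c) = 4*c²)
z(12) + C*(-156) = 4*12² + 0*(-156) = 4*144 + 0 = 576 + 0 = 576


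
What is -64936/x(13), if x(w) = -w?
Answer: 64936/13 ≈ 4995.1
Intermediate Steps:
-64936/x(13) = -64936/((-1*13)) = -64936/(-13) = -64936*(-1/13) = 64936/13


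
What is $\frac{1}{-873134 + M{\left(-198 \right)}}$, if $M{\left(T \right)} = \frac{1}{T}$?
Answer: $- \frac{198}{172880533} \approx -1.1453 \cdot 10^{-6}$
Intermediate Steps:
$\frac{1}{-873134 + M{\left(-198 \right)}} = \frac{1}{-873134 + \frac{1}{-198}} = \frac{1}{-873134 - \frac{1}{198}} = \frac{1}{- \frac{172880533}{198}} = - \frac{198}{172880533}$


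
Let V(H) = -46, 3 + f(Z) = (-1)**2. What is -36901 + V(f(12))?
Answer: -36947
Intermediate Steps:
f(Z) = -2 (f(Z) = -3 + (-1)**2 = -3 + 1 = -2)
-36901 + V(f(12)) = -36901 - 46 = -36947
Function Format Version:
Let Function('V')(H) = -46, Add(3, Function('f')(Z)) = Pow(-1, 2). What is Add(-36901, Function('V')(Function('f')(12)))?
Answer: -36947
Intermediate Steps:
Function('f')(Z) = -2 (Function('f')(Z) = Add(-3, Pow(-1, 2)) = Add(-3, 1) = -2)
Add(-36901, Function('V')(Function('f')(12))) = Add(-36901, -46) = -36947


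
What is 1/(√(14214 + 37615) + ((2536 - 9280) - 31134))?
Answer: -37878/1434691055 - √51829/1434691055 ≈ -2.6560e-5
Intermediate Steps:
1/(√(14214 + 37615) + ((2536 - 9280) - 31134)) = 1/(√51829 + (-6744 - 31134)) = 1/(√51829 - 37878) = 1/(-37878 + √51829)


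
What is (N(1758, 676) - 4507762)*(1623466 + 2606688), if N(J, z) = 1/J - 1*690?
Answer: -16763801261838355/879 ≈ -1.9071e+13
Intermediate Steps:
N(J, z) = -690 + 1/J (N(J, z) = 1/J - 690 = -690 + 1/J)
(N(1758, 676) - 4507762)*(1623466 + 2606688) = ((-690 + 1/1758) - 4507762)*(1623466 + 2606688) = ((-690 + 1/1758) - 4507762)*4230154 = (-1213019/1758 - 4507762)*4230154 = -7925858615/1758*4230154 = -16763801261838355/879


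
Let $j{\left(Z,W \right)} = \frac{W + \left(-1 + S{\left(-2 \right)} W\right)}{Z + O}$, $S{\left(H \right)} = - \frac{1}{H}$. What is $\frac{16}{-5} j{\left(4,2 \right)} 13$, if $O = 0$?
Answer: $- \frac{104}{5} \approx -20.8$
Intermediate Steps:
$j{\left(Z,W \right)} = \frac{-1 + \frac{3 W}{2}}{Z}$ ($j{\left(Z,W \right)} = \frac{W + \left(-1 + - \frac{1}{-2} W\right)}{Z + 0} = \frac{W + \left(-1 + \left(-1\right) \left(- \frac{1}{2}\right) W\right)}{Z} = \frac{W + \left(-1 + \frac{W}{2}\right)}{Z} = \frac{-1 + \frac{3 W}{2}}{Z}$)
$\frac{16}{-5} j{\left(4,2 \right)} 13 = \frac{16}{-5} \frac{-2 + 3 \cdot 2}{2 \cdot 4} \cdot 13 = 16 \left(- \frac{1}{5}\right) \frac{1}{2} \cdot \frac{1}{4} \left(-2 + 6\right) 13 = - \frac{16 \cdot \frac{1}{2} \cdot \frac{1}{4} \cdot 4}{5} \cdot 13 = \left(- \frac{16}{5}\right) \frac{1}{2} \cdot 13 = \left(- \frac{8}{5}\right) 13 = - \frac{104}{5}$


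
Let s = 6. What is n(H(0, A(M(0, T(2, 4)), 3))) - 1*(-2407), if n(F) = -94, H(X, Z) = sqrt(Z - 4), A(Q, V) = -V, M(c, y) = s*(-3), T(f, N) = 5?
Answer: 2313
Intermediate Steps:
M(c, y) = -18 (M(c, y) = 6*(-3) = -18)
H(X, Z) = sqrt(-4 + Z)
n(H(0, A(M(0, T(2, 4)), 3))) - 1*(-2407) = -94 - 1*(-2407) = -94 + 2407 = 2313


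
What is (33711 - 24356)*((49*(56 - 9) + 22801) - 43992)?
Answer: -176697240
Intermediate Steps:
(33711 - 24356)*((49*(56 - 9) + 22801) - 43992) = 9355*((49*47 + 22801) - 43992) = 9355*((2303 + 22801) - 43992) = 9355*(25104 - 43992) = 9355*(-18888) = -176697240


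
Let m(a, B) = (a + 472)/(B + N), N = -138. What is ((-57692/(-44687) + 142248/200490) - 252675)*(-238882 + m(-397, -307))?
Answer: 8021493588864890862387/132896233345 ≈ 6.0359e+10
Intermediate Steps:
m(a, B) = (472 + a)/(-138 + B) (m(a, B) = (a + 472)/(B - 138) = (472 + a)/(-138 + B))
((-57692/(-44687) + 142248/200490) - 252675)*(-238882 + m(-397, -307)) = ((-57692/(-44687) + 142248/200490) - 252675)*(-238882 + (472 - 397)/(-138 - 307)) = ((-57692*(-1/44687) + 142248*(1/200490)) - 252675)*(-238882 + 75/(-445)) = ((57692/44687 + 23708/33415) - 252675)*(-238882 - 1/445*75) = (2987217576/1493216105 - 252675)*(-238882 - 15/89) = -377295392113299/1493216105*(-21260513/89) = 8021493588864890862387/132896233345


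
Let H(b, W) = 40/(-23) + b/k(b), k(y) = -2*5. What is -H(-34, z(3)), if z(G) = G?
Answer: -191/115 ≈ -1.6609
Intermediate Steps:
k(y) = -10
H(b, W) = -40/23 - b/10 (H(b, W) = 40/(-23) + b/(-10) = 40*(-1/23) + b*(-⅒) = -40/23 - b/10)
-H(-34, z(3)) = -(-40/23 - ⅒*(-34)) = -(-40/23 + 17/5) = -1*191/115 = -191/115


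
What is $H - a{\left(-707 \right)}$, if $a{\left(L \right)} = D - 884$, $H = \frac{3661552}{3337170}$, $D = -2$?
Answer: $\frac{1480197086}{1668585} \approx 887.1$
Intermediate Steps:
$H = \frac{1830776}{1668585}$ ($H = 3661552 \cdot \frac{1}{3337170} = \frac{1830776}{1668585} \approx 1.0972$)
$a{\left(L \right)} = -886$ ($a{\left(L \right)} = -2 - 884 = -886$)
$H - a{\left(-707 \right)} = \frac{1830776}{1668585} - -886 = \frac{1830776}{1668585} + 886 = \frac{1480197086}{1668585}$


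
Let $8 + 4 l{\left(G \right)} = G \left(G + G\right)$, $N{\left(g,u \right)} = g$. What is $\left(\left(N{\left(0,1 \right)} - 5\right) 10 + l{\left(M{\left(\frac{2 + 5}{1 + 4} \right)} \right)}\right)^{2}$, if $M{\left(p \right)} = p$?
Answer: $\frac{6507601}{2500} \approx 2603.0$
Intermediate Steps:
$l{\left(G \right)} = -2 + \frac{G^{2}}{2}$ ($l{\left(G \right)} = -2 + \frac{G \left(G + G\right)}{4} = -2 + \frac{G 2 G}{4} = -2 + \frac{2 G^{2}}{4} = -2 + \frac{G^{2}}{2}$)
$\left(\left(N{\left(0,1 \right)} - 5\right) 10 + l{\left(M{\left(\frac{2 + 5}{1 + 4} \right)} \right)}\right)^{2} = \left(\left(0 - 5\right) 10 - \left(2 - \frac{\left(\frac{2 + 5}{1 + 4}\right)^{2}}{2}\right)\right)^{2} = \left(\left(-5\right) 10 - \left(2 - \frac{\left(\frac{7}{5}\right)^{2}}{2}\right)\right)^{2} = \left(-50 - \left(2 - \frac{\left(7 \cdot \frac{1}{5}\right)^{2}}{2}\right)\right)^{2} = \left(-50 - \left(2 - \frac{\left(\frac{7}{5}\right)^{2}}{2}\right)\right)^{2} = \left(-50 + \left(-2 + \frac{1}{2} \cdot \frac{49}{25}\right)\right)^{2} = \left(-50 + \left(-2 + \frac{49}{50}\right)\right)^{2} = \left(-50 - \frac{51}{50}\right)^{2} = \left(- \frac{2551}{50}\right)^{2} = \frac{6507601}{2500}$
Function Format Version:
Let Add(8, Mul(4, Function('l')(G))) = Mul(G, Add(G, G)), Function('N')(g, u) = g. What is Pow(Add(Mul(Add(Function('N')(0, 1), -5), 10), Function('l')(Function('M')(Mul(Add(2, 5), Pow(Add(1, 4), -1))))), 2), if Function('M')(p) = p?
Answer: Rational(6507601, 2500) ≈ 2603.0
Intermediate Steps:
Function('l')(G) = Add(-2, Mul(Rational(1, 2), Pow(G, 2))) (Function('l')(G) = Add(-2, Mul(Rational(1, 4), Mul(G, Add(G, G)))) = Add(-2, Mul(Rational(1, 4), Mul(G, Mul(2, G)))) = Add(-2, Mul(Rational(1, 4), Mul(2, Pow(G, 2)))) = Add(-2, Mul(Rational(1, 2), Pow(G, 2))))
Pow(Add(Mul(Add(Function('N')(0, 1), -5), 10), Function('l')(Function('M')(Mul(Add(2, 5), Pow(Add(1, 4), -1))))), 2) = Pow(Add(Mul(Add(0, -5), 10), Add(-2, Mul(Rational(1, 2), Pow(Mul(Add(2, 5), Pow(Add(1, 4), -1)), 2)))), 2) = Pow(Add(Mul(-5, 10), Add(-2, Mul(Rational(1, 2), Pow(Mul(7, Pow(5, -1)), 2)))), 2) = Pow(Add(-50, Add(-2, Mul(Rational(1, 2), Pow(Mul(7, Rational(1, 5)), 2)))), 2) = Pow(Add(-50, Add(-2, Mul(Rational(1, 2), Pow(Rational(7, 5), 2)))), 2) = Pow(Add(-50, Add(-2, Mul(Rational(1, 2), Rational(49, 25)))), 2) = Pow(Add(-50, Add(-2, Rational(49, 50))), 2) = Pow(Add(-50, Rational(-51, 50)), 2) = Pow(Rational(-2551, 50), 2) = Rational(6507601, 2500)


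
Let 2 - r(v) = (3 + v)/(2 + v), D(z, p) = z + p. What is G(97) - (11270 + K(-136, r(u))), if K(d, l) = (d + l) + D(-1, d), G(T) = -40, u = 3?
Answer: -55189/5 ≈ -11038.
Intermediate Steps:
D(z, p) = p + z
r(v) = 2 - (3 + v)/(2 + v)
K(d, l) = -1 + l + 2*d (K(d, l) = (d + l) + (d - 1) = (d + l) + (-1 + d) = -1 + l + 2*d)
G(97) - (11270 + K(-136, r(u))) = -40 - (11270 + (-1 + (1 + 3)/(2 + 3) + 2*(-136))) = -40 - (11270 + (-1 + 4/5 - 272)) = -40 - (11270 + (-1 + (⅕)*4 - 272)) = -40 - (11270 + (-1 + ⅘ - 272)) = -40 - (11270 - 1361/5) = -40 - 1*54989/5 = -40 - 54989/5 = -55189/5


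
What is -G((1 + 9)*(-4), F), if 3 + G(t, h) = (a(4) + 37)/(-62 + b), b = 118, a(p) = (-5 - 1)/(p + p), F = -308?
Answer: 527/224 ≈ 2.3527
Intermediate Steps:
a(p) = -3/p (a(p) = -6*1/(2*p) = -3/p)
G(t, h) = -527/224 (G(t, h) = -3 + (-3/4 + 37)/(-62 + 118) = -3 + (-3*¼ + 37)/56 = -3 + (-¾ + 37)*(1/56) = -3 + (145/4)*(1/56) = -3 + 145/224 = -527/224)
-G((1 + 9)*(-4), F) = -1*(-527/224) = 527/224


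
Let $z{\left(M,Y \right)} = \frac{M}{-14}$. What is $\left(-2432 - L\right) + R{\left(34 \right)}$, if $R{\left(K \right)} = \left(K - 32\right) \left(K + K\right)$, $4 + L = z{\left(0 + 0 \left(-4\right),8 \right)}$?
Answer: $-2292$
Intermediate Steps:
$z{\left(M,Y \right)} = - \frac{M}{14}$ ($z{\left(M,Y \right)} = M \left(- \frac{1}{14}\right) = - \frac{M}{14}$)
$L = -4$ ($L = -4 - \frac{0 + 0 \left(-4\right)}{14} = -4 - \frac{0 + 0}{14} = -4 - 0 = -4 + 0 = -4$)
$R{\left(K \right)} = 2 K \left(-32 + K\right)$ ($R{\left(K \right)} = \left(-32 + K\right) 2 K = 2 K \left(-32 + K\right)$)
$\left(-2432 - L\right) + R{\left(34 \right)} = \left(-2432 - -4\right) + 2 \cdot 34 \left(-32 + 34\right) = \left(-2432 + 4\right) + 2 \cdot 34 \cdot 2 = -2428 + 136 = -2292$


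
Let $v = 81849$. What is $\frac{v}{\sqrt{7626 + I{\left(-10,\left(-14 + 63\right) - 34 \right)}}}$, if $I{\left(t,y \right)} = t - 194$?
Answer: $\frac{27283 \sqrt{7422}}{2474} \approx 950.06$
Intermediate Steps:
$I{\left(t,y \right)} = -194 + t$
$\frac{v}{\sqrt{7626 + I{\left(-10,\left(-14 + 63\right) - 34 \right)}}} = \frac{81849}{\sqrt{7626 - 204}} = \frac{81849}{\sqrt{7422}} = 81849 \frac{\sqrt{7422}}{7422} = \frac{27283 \sqrt{7422}}{2474}$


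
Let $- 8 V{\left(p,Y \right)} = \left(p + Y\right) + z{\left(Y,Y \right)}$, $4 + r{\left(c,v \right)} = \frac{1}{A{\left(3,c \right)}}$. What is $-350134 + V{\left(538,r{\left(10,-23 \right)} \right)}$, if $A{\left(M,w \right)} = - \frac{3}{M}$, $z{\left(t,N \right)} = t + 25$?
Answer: $- \frac{2801625}{8} \approx -3.502 \cdot 10^{5}$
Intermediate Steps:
$z{\left(t,N \right)} = 25 + t$
$r{\left(c,v \right)} = -5$ ($r{\left(c,v \right)} = -4 + \frac{1}{\left(-3\right) \frac{1}{3}} = -4 + \frac{1}{-1} = -4 - 1 = -5$)
$V{\left(p,Y \right)} = - \frac{25}{8} - \frac{Y}{4} - \frac{p}{8}$ ($V{\left(p,Y \right)} = - \frac{\left(p + Y\right) + \left(25 + Y\right)}{8} = - \frac{\left(Y + p\right) + \left(25 + Y\right)}{8} = - \frac{25 + p + 2 Y}{8} = - \frac{25}{8} - \frac{Y}{4} - \frac{p}{8}$)
$-350134 + V{\left(538,r{\left(10,-23 \right)} \right)} = -350134 - \frac{553}{8} = - \frac{2801625}{8}$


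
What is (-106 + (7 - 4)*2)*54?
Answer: -5400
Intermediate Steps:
(-106 + (7 - 4)*2)*54 = (-106 + 3*2)*54 = (-106 + 6)*54 = -100*54 = -5400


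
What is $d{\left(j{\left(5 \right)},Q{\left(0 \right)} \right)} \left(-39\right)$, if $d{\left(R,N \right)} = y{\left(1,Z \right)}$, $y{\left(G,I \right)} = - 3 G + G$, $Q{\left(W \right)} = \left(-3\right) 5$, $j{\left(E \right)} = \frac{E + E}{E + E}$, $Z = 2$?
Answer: $78$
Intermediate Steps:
$j{\left(E \right)} = 1$ ($j{\left(E \right)} = \frac{2 E}{2 E} = 2 E \frac{1}{2 E} = 1$)
$Q{\left(W \right)} = -15$
$y{\left(G,I \right)} = - 2 G$
$d{\left(R,N \right)} = -2$ ($d{\left(R,N \right)} = \left(-2\right) 1 = -2$)
$d{\left(j{\left(5 \right)},Q{\left(0 \right)} \right)} \left(-39\right) = \left(-2\right) \left(-39\right) = 78$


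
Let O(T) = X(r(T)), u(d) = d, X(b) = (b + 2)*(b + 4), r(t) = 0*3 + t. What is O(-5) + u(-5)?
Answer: -2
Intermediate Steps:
r(t) = t (r(t) = 0 + t = t)
X(b) = (2 + b)*(4 + b)
O(T) = 8 + T² + 6*T
O(-5) + u(-5) = (8 + (-5)² + 6*(-5)) - 5 = (8 + 25 - 30) - 5 = 3 - 5 = -2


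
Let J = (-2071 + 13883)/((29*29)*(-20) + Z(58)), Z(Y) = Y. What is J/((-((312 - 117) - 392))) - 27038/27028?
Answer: -772429423/769392562 ≈ -1.0039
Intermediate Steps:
J = -5906/8381 (J = (-2071 + 13883)/((29*29)*(-20) + 58) = 11812/(841*(-20) + 58) = 11812/(-16820 + 58) = 11812/(-16762) = 11812*(-1/16762) = -5906/8381 ≈ -0.70469)
J/((-((312 - 117) - 392))) - 27038/27028 = -5906*(-1/((312 - 117) - 392))/8381 - 27038/27028 = -5906*(-1/(195 - 392))/8381 - 27038*1/27028 = -5906/(8381*((-1*(-197)))) - 13519/13514 = -5906/8381/197 - 13519/13514 = -5906/8381*1/197 - 13519/13514 = -5906/1651057 - 13519/13514 = -772429423/769392562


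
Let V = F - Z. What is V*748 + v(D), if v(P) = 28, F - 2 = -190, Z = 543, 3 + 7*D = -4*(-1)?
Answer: -546760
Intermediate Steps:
D = ⅐ (D = -3/7 + (-4*(-1))/7 = -3/7 + (⅐)*4 = -3/7 + 4/7 = ⅐ ≈ 0.14286)
F = -188 (F = 2 - 190 = -188)
V = -731 (V = -188 - 1*543 = -188 - 543 = -731)
V*748 + v(D) = -731*748 + 28 = -546788 + 28 = -546760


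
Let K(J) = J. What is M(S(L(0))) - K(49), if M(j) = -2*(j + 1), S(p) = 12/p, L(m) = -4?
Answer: -45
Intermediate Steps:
M(j) = -2 - 2*j (M(j) = -2*(1 + j) = -2 - 2*j)
M(S(L(0))) - K(49) = (-2 - 24/(-4)) - 1*49 = (-2 - 24*(-1)/4) - 49 = (-2 - 2*(-3)) - 49 = (-2 + 6) - 49 = 4 - 49 = -45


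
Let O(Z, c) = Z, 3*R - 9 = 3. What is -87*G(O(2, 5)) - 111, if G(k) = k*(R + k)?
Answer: -1155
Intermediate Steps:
R = 4 (R = 3 + (⅓)*3 = 3 + 1 = 4)
G(k) = k*(4 + k)
-87*G(O(2, 5)) - 111 = -174*(4 + 2) - 111 = -174*6 - 111 = -87*12 - 111 = -1044 - 111 = -1155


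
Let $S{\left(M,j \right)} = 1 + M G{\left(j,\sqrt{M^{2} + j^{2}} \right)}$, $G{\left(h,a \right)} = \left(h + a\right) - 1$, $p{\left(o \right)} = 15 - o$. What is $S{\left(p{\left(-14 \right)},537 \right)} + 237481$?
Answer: $253026 + 29 \sqrt{289210} \approx 2.6862 \cdot 10^{5}$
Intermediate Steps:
$G{\left(h,a \right)} = -1 + a + h$ ($G{\left(h,a \right)} = \left(a + h\right) - 1 = -1 + a + h$)
$S{\left(M,j \right)} = 1 + M \left(-1 + j + \sqrt{M^{2} + j^{2}}\right)$ ($S{\left(M,j \right)} = 1 + M \left(-1 + \sqrt{M^{2} + j^{2}} + j\right) = 1 + M \left(-1 + j + \sqrt{M^{2} + j^{2}}\right)$)
$S{\left(p{\left(-14 \right)},537 \right)} + 237481 = \left(1 + \left(15 - -14\right) \left(-1 + 537 + \sqrt{\left(15 - -14\right)^{2} + 537^{2}}\right)\right) + 237481 = \left(1 + \left(15 + 14\right) \left(-1 + 537 + \sqrt{\left(15 + 14\right)^{2} + 288369}\right)\right) + 237481 = \left(1 + 29 \left(-1 + 537 + \sqrt{29^{2} + 288369}\right)\right) + 237481 = \left(1 + 29 \left(-1 + 537 + \sqrt{841 + 288369}\right)\right) + 237481 = \left(1 + 29 \left(-1 + 537 + \sqrt{289210}\right)\right) + 237481 = \left(1 + 29 \left(536 + \sqrt{289210}\right)\right) + 237481 = \left(1 + \left(15544 + 29 \sqrt{289210}\right)\right) + 237481 = \left(15545 + 29 \sqrt{289210}\right) + 237481 = 253026 + 29 \sqrt{289210}$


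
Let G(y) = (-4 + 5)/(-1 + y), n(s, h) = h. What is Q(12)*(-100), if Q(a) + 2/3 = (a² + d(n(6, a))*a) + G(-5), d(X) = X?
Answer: -86150/3 ≈ -28717.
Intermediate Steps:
G(y) = 1/(-1 + y)
Q(a) = -⅚ + 2*a² (Q(a) = -⅔ + ((a² + a*a) + 1/(-1 - 5)) = -⅔ + ((a² + a²) + 1/(-6)) = -⅔ + (2*a² - ⅙) = -⅔ + (-⅙ + 2*a²) = -⅚ + 2*a²)
Q(12)*(-100) = (-⅚ + 2*12²)*(-100) = (-⅚ + 2*144)*(-100) = (-⅚ + 288)*(-100) = (1723/6)*(-100) = -86150/3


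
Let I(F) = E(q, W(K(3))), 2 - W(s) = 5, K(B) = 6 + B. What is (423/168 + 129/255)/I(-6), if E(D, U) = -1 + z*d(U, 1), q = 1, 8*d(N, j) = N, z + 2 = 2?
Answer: -14393/4760 ≈ -3.0237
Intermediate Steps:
z = 0 (z = -2 + 2 = 0)
d(N, j) = N/8
W(s) = -3 (W(s) = 2 - 1*5 = 2 - 5 = -3)
E(D, U) = -1 (E(D, U) = -1 + 0*(U/8) = -1 + 0 = -1)
I(F) = -1
(423/168 + 129/255)/I(-6) = (423/168 + 129/255)/(-1) = (423*(1/168) + 129*(1/255))*(-1) = (141/56 + 43/85)*(-1) = (14393/4760)*(-1) = -14393/4760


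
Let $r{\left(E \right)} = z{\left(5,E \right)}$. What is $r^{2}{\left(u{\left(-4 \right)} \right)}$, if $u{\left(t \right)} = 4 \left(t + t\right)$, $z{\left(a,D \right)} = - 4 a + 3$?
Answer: $289$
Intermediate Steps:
$z{\left(a,D \right)} = 3 - 4 a$
$u{\left(t \right)} = 8 t$ ($u{\left(t \right)} = 4 \cdot 2 t = 8 t$)
$r{\left(E \right)} = -17$ ($r{\left(E \right)} = 3 - 20 = -17$)
$r^{2}{\left(u{\left(-4 \right)} \right)} = \left(-17\right)^{2} = 289$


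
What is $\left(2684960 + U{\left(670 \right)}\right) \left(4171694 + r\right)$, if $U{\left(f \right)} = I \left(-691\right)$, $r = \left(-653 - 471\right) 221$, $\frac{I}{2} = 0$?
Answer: $10533876718400$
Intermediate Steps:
$I = 0$ ($I = 2 \cdot 0 = 0$)
$r = -248404$ ($r = \left(-1124\right) 221 = -248404$)
$U{\left(f \right)} = 0$ ($U{\left(f \right)} = 0 \left(-691\right) = 0$)
$\left(2684960 + U{\left(670 \right)}\right) \left(4171694 + r\right) = \left(2684960 + 0\right) \left(4171694 - 248404\right) = 2684960 \cdot 3923290 = 10533876718400$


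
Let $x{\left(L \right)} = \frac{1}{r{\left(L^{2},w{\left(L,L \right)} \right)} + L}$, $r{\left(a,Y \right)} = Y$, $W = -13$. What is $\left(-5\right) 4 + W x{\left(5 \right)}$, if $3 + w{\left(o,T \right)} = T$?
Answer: $- \frac{153}{7} \approx -21.857$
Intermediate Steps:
$w{\left(o,T \right)} = -3 + T$
$x{\left(L \right)} = \frac{1}{-3 + 2 L}$ ($x{\left(L \right)} = \frac{1}{\left(-3 + L\right) + L} = \frac{1}{-3 + 2 L}$)
$\left(-5\right) 4 + W x{\left(5 \right)} = \left(-5\right) 4 - \frac{13}{-3 + 2 \cdot 5} = -20 - \frac{13}{-3 + 10} = -20 - \frac{13}{7} = - \frac{153}{7}$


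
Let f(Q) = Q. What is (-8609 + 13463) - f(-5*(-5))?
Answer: 4829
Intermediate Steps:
(-8609 + 13463) - f(-5*(-5)) = (-8609 + 13463) - (-5)*(-5) = 4854 - 1*25 = 4854 - 25 = 4829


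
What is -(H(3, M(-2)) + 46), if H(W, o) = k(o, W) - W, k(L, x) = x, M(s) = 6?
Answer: -46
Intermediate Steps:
H(W, o) = 0 (H(W, o) = W - W = 0)
-(H(3, M(-2)) + 46) = -(0 + 46) = -1*46 = -46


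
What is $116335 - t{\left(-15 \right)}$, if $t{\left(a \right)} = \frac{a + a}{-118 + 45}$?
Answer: $\frac{8492425}{73} \approx 1.1633 \cdot 10^{5}$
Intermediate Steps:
$t{\left(a \right)} = - \frac{2 a}{73}$ ($t{\left(a \right)} = \frac{2 a}{-73} = 2 a \left(- \frac{1}{73}\right) = - \frac{2 a}{73}$)
$116335 - t{\left(-15 \right)} = 116335 - \left(- \frac{2}{73}\right) \left(-15\right) = 116335 - \frac{30}{73} = \frac{8492425}{73}$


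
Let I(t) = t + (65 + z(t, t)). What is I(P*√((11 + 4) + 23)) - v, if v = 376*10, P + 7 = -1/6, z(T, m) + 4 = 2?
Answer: -3697 - 43*√38/6 ≈ -3741.2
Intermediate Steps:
z(T, m) = -2 (z(T, m) = -4 + 2 = -2)
P = -43/6 (P = -7 - 1/6 = -7 - 1*⅙ = -7 - ⅙ = -43/6 ≈ -7.1667)
I(t) = 63 + t (I(t) = t + (65 - 2) = t + 63 = 63 + t)
v = 3760
I(P*√((11 + 4) + 23)) - v = (63 - 43*√((11 + 4) + 23)/6) - 1*3760 = (63 - 43*√(15 + 23)/6) - 3760 = (63 - 43*√38/6) - 3760 = -3697 - 43*√38/6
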